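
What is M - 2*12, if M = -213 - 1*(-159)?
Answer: -78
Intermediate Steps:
M = -54 (M = -213 + 159 = -54)
M - 2*12 = -54 - 2*12 = -54 - 1*24 = -54 - 24 = -78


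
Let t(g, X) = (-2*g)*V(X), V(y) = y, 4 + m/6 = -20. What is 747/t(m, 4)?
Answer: 83/128 ≈ 0.64844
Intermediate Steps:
m = -144 (m = -24 + 6*(-20) = -24 - 120 = -144)
t(g, X) = -2*X*g (t(g, X) = (-2*g)*X = -2*X*g)
747/t(m, 4) = 747/((-2*4*(-144))) = 747/1152 = 747*(1/1152) = 83/128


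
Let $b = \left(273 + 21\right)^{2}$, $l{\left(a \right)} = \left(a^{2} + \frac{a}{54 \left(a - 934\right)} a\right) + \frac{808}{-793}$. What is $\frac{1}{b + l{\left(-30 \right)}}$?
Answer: $\frac{1146678}{100145081615} \approx 1.145 \cdot 10^{-5}$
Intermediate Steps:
$l{\left(a \right)} = - \frac{808}{793} + a^{2} + \frac{a^{2}}{-50436 + 54 a}$ ($l{\left(a \right)} = \left(a^{2} + \frac{a}{54 \left(-934 + a\right)} a\right) + 808 \left(- \frac{1}{793}\right) = \left(a^{2} + \frac{a}{-50436 + 54 a} a\right) - \frac{808}{793} = \left(a^{2} + \frac{a^{2}}{-50436 + 54 a}\right) - \frac{808}{793} = - \frac{808}{793} + a^{2} + \frac{a^{2}}{-50436 + 54 a}$)
$b = 86436$ ($b = 294^{2} = 86436$)
$\frac{1}{b + l{\left(-30 \right)}} = \frac{1}{86436 + \frac{40752288 - 39994955 \left(-30\right)^{2} - -1308960 + 42822 \left(-30\right)^{3}}{42822 \left(-934 - 30\right)}} = \frac{1}{86436 + \frac{40752288 - 35995459500 + 1308960 + 42822 \left(-27000\right)}{42822 \left(-964\right)}} = \frac{1}{86436 + \frac{1}{42822} \left(- \frac{1}{964}\right) \left(40752288 - 35995459500 + 1308960 - 1156194000\right)} = \frac{1}{86436 + \frac{1}{42822} \left(- \frac{1}{964}\right) \left(-37109592252\right)} = \frac{1}{86436 + \frac{1030822007}{1146678}} = \frac{1}{\frac{100145081615}{1146678}} = \frac{1146678}{100145081615}$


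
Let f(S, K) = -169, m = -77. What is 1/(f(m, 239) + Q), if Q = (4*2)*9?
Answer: -1/97 ≈ -0.010309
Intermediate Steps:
Q = 72 (Q = 8*9 = 72)
1/(f(m, 239) + Q) = 1/(-169 + 72) = 1/(-97) = -1/97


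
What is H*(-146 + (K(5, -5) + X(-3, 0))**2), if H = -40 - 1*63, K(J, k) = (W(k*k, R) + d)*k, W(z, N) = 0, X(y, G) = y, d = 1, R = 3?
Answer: 8446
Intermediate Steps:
K(J, k) = k (K(J, k) = (0 + 1)*k = 1*k = k)
H = -103 (H = -40 - 63 = -103)
H*(-146 + (K(5, -5) + X(-3, 0))**2) = -103*(-146 + (-5 - 3)**2) = -103*(-146 + (-8)**2) = -103*(-146 + 64) = -103*(-82) = 8446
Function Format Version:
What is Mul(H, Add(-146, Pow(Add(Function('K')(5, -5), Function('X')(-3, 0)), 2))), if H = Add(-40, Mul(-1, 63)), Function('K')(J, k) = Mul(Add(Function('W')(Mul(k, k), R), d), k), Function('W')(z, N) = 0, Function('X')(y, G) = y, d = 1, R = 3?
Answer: 8446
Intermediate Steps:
Function('K')(J, k) = k (Function('K')(J, k) = Mul(Add(0, 1), k) = Mul(1, k) = k)
H = -103 (H = Add(-40, -63) = -103)
Mul(H, Add(-146, Pow(Add(Function('K')(5, -5), Function('X')(-3, 0)), 2))) = Mul(-103, Add(-146, Pow(Add(-5, -3), 2))) = Mul(-103, Add(-146, Pow(-8, 2))) = Mul(-103, Add(-146, 64)) = Mul(-103, -82) = 8446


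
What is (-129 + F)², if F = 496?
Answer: 134689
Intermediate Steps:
(-129 + F)² = (-129 + 496)² = 367² = 134689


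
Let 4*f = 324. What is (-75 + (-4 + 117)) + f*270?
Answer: 21908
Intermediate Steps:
f = 81 (f = (1/4)*324 = 81)
(-75 + (-4 + 117)) + f*270 = (-75 + (-4 + 117)) + 81*270 = (-75 + 113) + 21870 = 38 + 21870 = 21908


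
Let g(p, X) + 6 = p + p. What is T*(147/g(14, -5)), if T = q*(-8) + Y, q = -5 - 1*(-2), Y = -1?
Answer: 3381/22 ≈ 153.68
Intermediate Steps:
q = -3 (q = -5 + 2 = -3)
g(p, X) = -6 + 2*p (g(p, X) = -6 + (p + p) = -6 + 2*p)
T = 23 (T = -3*(-8) - 1 = 24 - 1 = 23)
T*(147/g(14, -5)) = 23*(147/(-6 + 2*14)) = 23*(147/(-6 + 28)) = 23*(147/22) = 3381/22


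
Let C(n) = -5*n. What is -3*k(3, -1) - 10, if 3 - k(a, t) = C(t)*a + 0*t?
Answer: 26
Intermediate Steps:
k(a, t) = 3 + 5*a*t (k(a, t) = 3 - ((-5*t)*a + 0*t) = 3 - (-5*a*t + 0) = 3 - (-5)*a*t = 3 + 5*a*t)
-3*k(3, -1) - 10 = -3*(3 + 5*3*(-1)) - 10 = -3*(3 - 15) - 10 = -3*(-12) - 10 = 36 - 10 = 26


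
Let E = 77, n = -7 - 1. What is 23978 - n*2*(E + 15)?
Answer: 25450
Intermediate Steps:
n = -8
23978 - n*2*(E + 15) = 23978 - (-8*2)*(77 + 15) = 23978 - (-16)*92 = 23978 - 1*(-1472) = 23978 + 1472 = 25450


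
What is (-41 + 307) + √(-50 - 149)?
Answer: 266 + I*√199 ≈ 266.0 + 14.107*I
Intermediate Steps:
(-41 + 307) + √(-50 - 149) = 266 + √(-199) = 266 + I*√199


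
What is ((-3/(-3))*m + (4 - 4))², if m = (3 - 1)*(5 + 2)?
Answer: 196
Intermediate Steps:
m = 14 (m = 2*7 = 14)
((-3/(-3))*m + (4 - 4))² = (-3/(-3)*14 + (4 - 4))² = (-3*(-⅓)*14 + 0)² = (1*14 + 0)² = (14 + 0)² = 14² = 196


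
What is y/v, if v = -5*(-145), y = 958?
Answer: 958/725 ≈ 1.3214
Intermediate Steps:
v = 725
y/v = 958/725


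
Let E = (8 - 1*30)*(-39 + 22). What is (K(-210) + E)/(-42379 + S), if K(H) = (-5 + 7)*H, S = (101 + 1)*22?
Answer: 2/1745 ≈ 0.0011461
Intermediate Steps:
S = 2244 (S = 102*22 = 2244)
K(H) = 2*H
E = 374 (E = (8 - 30)*(-17) = -22*(-17) = 374)
(K(-210) + E)/(-42379 + S) = (2*(-210) + 374)/(-42379 + 2244) = (-420 + 374)/(-40135) = -46*(-1/40135) = 2/1745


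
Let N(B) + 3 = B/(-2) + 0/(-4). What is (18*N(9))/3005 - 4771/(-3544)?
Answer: 2771683/2129944 ≈ 1.3013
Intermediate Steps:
N(B) = -3 - B/2 (N(B) = -3 + (B/(-2) + 0/(-4)) = -3 + (B*(-½) + 0*(-¼)) = -3 + (-B/2 + 0) = -3 - B/2)
(18*N(9))/3005 - 4771/(-3544) = (18*(-3 - ½*9))/3005 - 4771/(-3544) = (18*(-3 - 9/2))*(1/3005) - 4771*(-1/3544) = (18*(-15/2))*(1/3005) + 4771/3544 = -135*1/3005 + 4771/3544 = -27/601 + 4771/3544 = 2771683/2129944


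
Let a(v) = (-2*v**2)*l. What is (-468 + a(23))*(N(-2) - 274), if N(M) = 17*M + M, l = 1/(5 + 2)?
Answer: 1343540/7 ≈ 1.9193e+5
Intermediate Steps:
l = 1/7 ≈ 0.14286
a(v) = -2*v**2/7 (a(v) = -2*v**2*(1/7) = -2*v**2/7)
N(M) = 18*M
(-468 + a(23))*(N(-2) - 274) = (-468 - 2/7*23**2)*(18*(-2) - 274) = (-468 - 2/7*529)*(-36 - 274) = (-468 - 1058/7)*(-310) = -4334/7*(-310) = 1343540/7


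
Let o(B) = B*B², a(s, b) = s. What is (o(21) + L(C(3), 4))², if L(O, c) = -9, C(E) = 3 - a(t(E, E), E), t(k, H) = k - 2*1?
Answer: 85599504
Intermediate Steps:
t(k, H) = -2 + k (t(k, H) = k - 2 = -2 + k)
C(E) = 5 - E (C(E) = 3 - (-2 + E) = 3 + (2 - E) = 5 - E)
o(B) = B³
(o(21) + L(C(3), 4))² = (21³ - 9)² = (9261 - 9)² = 9252² = 85599504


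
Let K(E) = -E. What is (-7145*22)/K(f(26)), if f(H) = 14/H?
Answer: 2043470/7 ≈ 2.9192e+5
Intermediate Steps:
(-7145*22)/K(f(26)) = (-7145*22)/((-14/26)) = -157190/((-14/26)) = -157190/((-1*7/13)) = -157190/(-7/13) = -157190*(-13/7) = 2043470/7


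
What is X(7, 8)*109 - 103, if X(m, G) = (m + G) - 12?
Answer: 224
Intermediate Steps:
X(m, G) = -12 + G + m (X(m, G) = (G + m) - 12 = -12 + G + m)
X(7, 8)*109 - 103 = (-12 + 8 + 7)*109 - 103 = 3*109 - 103 = 327 - 103 = 224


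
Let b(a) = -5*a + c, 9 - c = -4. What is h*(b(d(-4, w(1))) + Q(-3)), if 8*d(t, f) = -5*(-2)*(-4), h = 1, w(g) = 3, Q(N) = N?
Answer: 35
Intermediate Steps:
c = 13 (c = 9 - 1*(-4) = 9 + 4 = 13)
d(t, f) = -5 (d(t, f) = (-5*(-2)*(-4))/8 = (10*(-4))/8 = (⅛)*(-40) = -5)
b(a) = 13 - 5*a (b(a) = -5*a + 13 = 13 - 5*a)
h*(b(d(-4, w(1))) + Q(-3)) = 1*((13 - 5*(-5)) - 3) = 1*((13 + 25) - 3) = 1*(38 - 3) = 1*35 = 35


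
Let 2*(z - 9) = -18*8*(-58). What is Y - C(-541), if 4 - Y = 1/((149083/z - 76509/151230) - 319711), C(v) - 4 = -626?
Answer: 1688714994346024/2697627773015 ≈ 626.00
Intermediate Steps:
z = 4185 (z = 9 + (-18*8*(-58))/2 = 9 + (-144*(-58))/2 = 9 + (½)*8352 = 9 + 4176 = 4185)
C(v) = -622 (C(v) = 4 - 626 = -622)
Y = 10790519530694/2697627773015 (Y = 4 - 1/((149083/4185 - 76509/151230) - 319711) = 4 - 1/((149083*(1/4185) - 76509*1/151230) - 319711) = 4 - 1/((149083/4185 - 25503/50410) - 319711) = 4 - 1/(296341759/8438634 - 319711) = 4 - 1/(-2697627773015/8438634) = 4 - 1*(-8438634/2697627773015) = 4 + 8438634/2697627773015 = 10790519530694/2697627773015 ≈ 4.0000)
Y - C(-541) = 10790519530694/2697627773015 - 1*(-622) = 10790519530694/2697627773015 + 622 = 1688714994346024/2697627773015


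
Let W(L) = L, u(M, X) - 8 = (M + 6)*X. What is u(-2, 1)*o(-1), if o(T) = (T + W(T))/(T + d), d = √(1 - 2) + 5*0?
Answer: 12 + 12*I ≈ 12.0 + 12.0*I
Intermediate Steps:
u(M, X) = 8 + X*(6 + M) (u(M, X) = 8 + (M + 6)*X = 8 + (6 + M)*X = 8 + X*(6 + M))
d = I (d = √(-1) + 0 = I + 0 = I ≈ 1.0*I)
o(T) = 2*T/(I + T) (o(T) = (T + T)/(T + I) = (2*T)/(I + T) = 2*T/(I + T))
u(-2, 1)*o(-1) = (8 + 6*1 - 2*1)*(2*(-1)/(I - 1)) = (8 + 6 - 2)*(2*(-1)/(-1 + I)) = 12*(2*(-1)*((-1 - I)/2)) = 12*(1 + I) = 12 + 12*I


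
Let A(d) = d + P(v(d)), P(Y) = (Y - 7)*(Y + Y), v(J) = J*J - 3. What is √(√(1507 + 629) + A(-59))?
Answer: √(24144217 + 2*√534) ≈ 4913.7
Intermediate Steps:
v(J) = -3 + J² (v(J) = J² - 3 = -3 + J²)
P(Y) = 2*Y*(-7 + Y) (P(Y) = (-7 + Y)*(2*Y) = 2*Y*(-7 + Y))
A(d) = d + 2*(-10 + d²)*(-3 + d²) (A(d) = d + 2*(-3 + d²)*(-7 + (-3 + d²)) = d + 2*(-3 + d²)*(-10 + d²) = d + 2*(-10 + d²)*(-3 + d²))
√(√(1507 + 629) + A(-59)) = √(√(1507 + 629) + (-59 + 2*(-10 + (-59)²)*(-3 + (-59)²))) = √(√2136 + (-59 + 2*(-10 + 3481)*(-3 + 3481))) = √(2*√534 + (-59 + 2*3471*3478)) = √(2*√534 + (-59 + 24144276)) = √(2*√534 + 24144217) = √(24144217 + 2*√534)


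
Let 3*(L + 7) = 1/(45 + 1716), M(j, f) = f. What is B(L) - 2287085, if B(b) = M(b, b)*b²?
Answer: -337278967497076895/147449000187 ≈ -2.2874e+6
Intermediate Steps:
L = -36980/5283 (L = -7 + 1/(3*(45 + 1716)) = -7 + (⅓)/1761 = -7 + (⅓)*(1/1761) = -7 + 1/5283 = -36980/5283 ≈ -6.9998)
B(b) = b³ (B(b) = b*b² = b³)
B(L) - 2287085 = (-36980/5283)³ - 2287085 = -50570904392000/147449000187 - 2287085 = -337278967497076895/147449000187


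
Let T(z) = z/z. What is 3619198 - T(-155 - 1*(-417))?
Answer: 3619197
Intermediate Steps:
T(z) = 1
3619198 - T(-155 - 1*(-417)) = 3619198 - 1*1 = 3619198 - 1 = 3619197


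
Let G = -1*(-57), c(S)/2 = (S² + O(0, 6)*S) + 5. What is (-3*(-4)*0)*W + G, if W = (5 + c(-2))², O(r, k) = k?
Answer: 57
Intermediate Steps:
c(S) = 10 + 2*S² + 12*S (c(S) = 2*((S² + 6*S) + 5) = 2*(5 + S² + 6*S) = 10 + 2*S² + 12*S)
W = 1 (W = (5 + (10 + 2*(-2)² + 12*(-2)))² = (5 + (10 + 2*4 - 24))² = (5 + (10 + 8 - 24))² = (5 - 6)² = (-1)² = 1)
G = 57
(-3*(-4)*0)*W + G = (-3*(-4)*0)*1 + 57 = (12*0)*1 + 57 = 0*1 + 57 = 0 + 57 = 57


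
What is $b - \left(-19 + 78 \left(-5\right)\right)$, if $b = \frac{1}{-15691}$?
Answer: $\frac{6417618}{15691} \approx 409.0$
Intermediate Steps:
$b = - \frac{1}{15691} \approx -6.3731 \cdot 10^{-5}$
$b - \left(-19 + 78 \left(-5\right)\right) = - \frac{1}{15691} - \left(-19 + 78 \left(-5\right)\right) = - \frac{1}{15691} - \left(-19 - 390\right) = - \frac{1}{15691} - -409 = - \frac{1}{15691} + 409 = \frac{6417618}{15691}$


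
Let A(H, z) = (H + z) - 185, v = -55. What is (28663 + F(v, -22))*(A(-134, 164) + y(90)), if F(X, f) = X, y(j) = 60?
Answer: -2717760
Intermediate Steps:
A(H, z) = -185 + H + z
(28663 + F(v, -22))*(A(-134, 164) + y(90)) = (28663 - 55)*((-185 - 134 + 164) + 60) = 28608*(-155 + 60) = 28608*(-95) = -2717760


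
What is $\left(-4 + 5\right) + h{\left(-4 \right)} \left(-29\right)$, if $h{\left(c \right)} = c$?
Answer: $117$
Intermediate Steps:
$\left(-4 + 5\right) + h{\left(-4 \right)} \left(-29\right) = \left(-4 + 5\right) - -116 = 1 + 116 = 117$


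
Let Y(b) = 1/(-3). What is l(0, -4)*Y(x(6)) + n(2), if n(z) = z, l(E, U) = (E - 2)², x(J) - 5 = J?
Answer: ⅔ ≈ 0.66667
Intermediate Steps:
x(J) = 5 + J
l(E, U) = (-2 + E)²
Y(b) = -⅓
l(0, -4)*Y(x(6)) + n(2) = (-2 + 0)²*(-⅓) + 2 = (-2)²*(-⅓) + 2 = 4*(-⅓) + 2 = -4/3 + 2 = ⅔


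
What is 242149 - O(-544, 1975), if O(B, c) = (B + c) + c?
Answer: 238743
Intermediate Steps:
O(B, c) = B + 2*c
242149 - O(-544, 1975) = 242149 - (-544 + 2*1975) = 242149 - (-544 + 3950) = 242149 - 1*3406 = 242149 - 3406 = 238743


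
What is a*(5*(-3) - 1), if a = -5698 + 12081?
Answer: -102128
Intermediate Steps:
a = 6383
a*(5*(-3) - 1) = 6383*(5*(-3) - 1) = 6383*(-15 - 1) = 6383*(-16) = -102128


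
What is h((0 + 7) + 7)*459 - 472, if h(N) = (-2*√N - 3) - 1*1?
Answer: -2308 - 918*√14 ≈ -5742.8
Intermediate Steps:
h(N) = -4 - 2*√N (h(N) = (-3 - 2*√N) - 1 = -4 - 2*√N)
h((0 + 7) + 7)*459 - 472 = (-4 - 2*√((0 + 7) + 7))*459 - 472 = (-4 - 2*√(7 + 7))*459 - 472 = (-4 - 2*√14)*459 - 472 = (-1836 - 918*√14) - 472 = -2308 - 918*√14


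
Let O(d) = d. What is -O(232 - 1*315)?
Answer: 83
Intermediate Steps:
-O(232 - 1*315) = -(232 - 1*315) = -(232 - 315) = -1*(-83) = 83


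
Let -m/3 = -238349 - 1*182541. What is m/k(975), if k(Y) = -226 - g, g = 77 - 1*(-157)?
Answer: -126267/46 ≈ -2744.9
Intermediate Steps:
g = 234 (g = 77 + 157 = 234)
m = 1262670 (m = -3*(-238349 - 1*182541) = -3*(-238349 - 182541) = -3*(-420890) = 1262670)
k(Y) = -460 (k(Y) = -226 - 1*234 = -226 - 234 = -460)
m/k(975) = 1262670/(-460) = 1262670*(-1/460) = -126267/46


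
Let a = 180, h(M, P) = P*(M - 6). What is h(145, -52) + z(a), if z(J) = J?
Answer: -7048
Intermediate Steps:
h(M, P) = P*(-6 + M)
h(145, -52) + z(a) = -52*(-6 + 145) + 180 = -52*139 + 180 = -7228 + 180 = -7048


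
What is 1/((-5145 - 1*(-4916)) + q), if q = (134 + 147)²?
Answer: 1/78732 ≈ 1.2701e-5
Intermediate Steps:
q = 78961 (q = 281² = 78961)
1/((-5145 - 1*(-4916)) + q) = 1/((-5145 - 1*(-4916)) + 78961) = 1/((-5145 + 4916) + 78961) = 1/(-229 + 78961) = 1/78732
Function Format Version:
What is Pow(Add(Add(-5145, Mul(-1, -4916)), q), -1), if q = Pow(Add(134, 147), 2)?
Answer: Rational(1, 78732) ≈ 1.2701e-5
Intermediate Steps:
q = 78961 (q = Pow(281, 2) = 78961)
Pow(Add(Add(-5145, Mul(-1, -4916)), q), -1) = Pow(Add(Add(-5145, Mul(-1, -4916)), 78961), -1) = Pow(Add(Add(-5145, 4916), 78961), -1) = Pow(Add(-229, 78961), -1) = Pow(78732, -1) = Rational(1, 78732)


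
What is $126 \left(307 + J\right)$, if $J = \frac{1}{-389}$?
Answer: $\frac{15047172}{389} \approx 38682.0$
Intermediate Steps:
$J = - \frac{1}{389} \approx -0.0025707$
$126 \left(307 + J\right) = 126 \left(307 - \frac{1}{389}\right) = 126 \cdot \frac{119422}{389} = \frac{15047172}{389}$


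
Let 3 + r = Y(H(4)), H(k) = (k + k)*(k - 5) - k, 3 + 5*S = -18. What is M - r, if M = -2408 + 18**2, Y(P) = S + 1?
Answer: -10389/5 ≈ -2077.8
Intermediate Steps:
S = -21/5 (S = -3/5 + (1/5)*(-18) = -3/5 - 18/5 = -21/5 ≈ -4.2000)
H(k) = -k + 2*k*(-5 + k) (H(k) = (2*k)*(-5 + k) - k = 2*k*(-5 + k) - k = -k + 2*k*(-5 + k))
Y(P) = -16/5 (Y(P) = -21/5 + 1 = -16/5)
r = -31/5 (r = -3 - 16/5 = -31/5 ≈ -6.2000)
M = -2084 (M = -2408 + 324 = -2084)
M - r = -2084 - 1*(-31/5) = -2084 + 31/5 = -10389/5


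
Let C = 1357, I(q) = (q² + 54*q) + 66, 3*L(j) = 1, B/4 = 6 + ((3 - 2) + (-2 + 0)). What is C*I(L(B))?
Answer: 1027249/9 ≈ 1.1414e+5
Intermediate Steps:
B = 20 (B = 4*(6 + ((3 - 2) + (-2 + 0))) = 4*(6 + (1 - 2)) = 4*(6 - 1) = 4*5 = 20)
L(j) = ⅓ (L(j) = (⅓)*1 = ⅓)
I(q) = 66 + q² + 54*q
C*I(L(B)) = 1357*(66 + (⅓)² + 54*(⅓)) = 1357*(66 + ⅑ + 18) = 1357*(757/9) = 1027249/9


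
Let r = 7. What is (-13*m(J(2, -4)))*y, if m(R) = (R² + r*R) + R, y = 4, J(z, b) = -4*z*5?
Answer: -66560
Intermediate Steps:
J(z, b) = -20*z
m(R) = R² + 8*R (m(R) = (R² + 7*R) + R = R² + 8*R)
(-13*m(J(2, -4)))*y = -13*(-20*2)*(8 - 20*2)*4 = -(-520)*(8 - 40)*4 = -(-520)*(-32)*4 = -13*1280*4 = -16640*4 = -66560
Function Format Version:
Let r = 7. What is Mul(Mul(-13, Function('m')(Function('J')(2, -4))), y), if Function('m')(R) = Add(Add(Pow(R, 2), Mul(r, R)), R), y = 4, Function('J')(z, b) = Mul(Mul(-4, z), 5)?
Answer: -66560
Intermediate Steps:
Function('J')(z, b) = Mul(-20, z)
Function('m')(R) = Add(Pow(R, 2), Mul(8, R)) (Function('m')(R) = Add(Add(Pow(R, 2), Mul(7, R)), R) = Add(Pow(R, 2), Mul(8, R)))
Mul(Mul(-13, Function('m')(Function('J')(2, -4))), y) = Mul(Mul(-13, Mul(Mul(-20, 2), Add(8, Mul(-20, 2)))), 4) = Mul(Mul(-13, Mul(-40, Add(8, -40))), 4) = Mul(Mul(-13, Mul(-40, -32)), 4) = Mul(Mul(-13, 1280), 4) = Mul(-16640, 4) = -66560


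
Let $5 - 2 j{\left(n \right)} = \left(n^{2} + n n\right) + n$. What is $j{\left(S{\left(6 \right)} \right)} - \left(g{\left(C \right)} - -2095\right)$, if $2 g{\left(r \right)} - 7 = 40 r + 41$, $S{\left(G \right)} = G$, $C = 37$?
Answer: $- \frac{5791}{2} \approx -2895.5$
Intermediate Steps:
$g{\left(r \right)} = 24 + 20 r$ ($g{\left(r \right)} = \frac{7}{2} + \frac{40 r + 41}{2} = \frac{7}{2} + \frac{41 + 40 r}{2} = \frac{7}{2} + \left(\frac{41}{2} + 20 r\right) = 24 + 20 r$)
$j{\left(n \right)} = \frac{5}{2} - n^{2} - \frac{n}{2}$ ($j{\left(n \right)} = \frac{5}{2} - \frac{\left(n^{2} + n n\right) + n}{2} = \frac{5}{2} - \frac{\left(n^{2} + n^{2}\right) + n}{2} = \frac{5}{2} - \frac{2 n^{2} + n}{2} = \frac{5}{2} - \frac{n + 2 n^{2}}{2} = \frac{5}{2} - \left(n^{2} + \frac{n}{2}\right) = \frac{5}{2} - n^{2} - \frac{n}{2}$)
$j{\left(S{\left(6 \right)} \right)} - \left(g{\left(C \right)} - -2095\right) = \left(\frac{5}{2} - 6^{2} - 3\right) - \left(\left(24 + 20 \cdot 37\right) - -2095\right) = \left(\frac{5}{2} - 36 - 3\right) - \left(\left(24 + 740\right) + 2095\right) = \left(\frac{5}{2} - 36 - 3\right) - \left(764 + 2095\right) = - \frac{73}{2} - 2859 = - \frac{5791}{2}$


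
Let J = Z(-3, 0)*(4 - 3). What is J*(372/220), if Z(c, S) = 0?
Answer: 0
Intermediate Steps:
J = 0 (J = 0*(4 - 3) = 0*1 = 0)
J*(372/220) = 0*(372/220) = 0*(372*(1/220)) = 0*(93/55) = 0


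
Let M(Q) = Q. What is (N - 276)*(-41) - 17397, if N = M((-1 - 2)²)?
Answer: -6450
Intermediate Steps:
N = 9 (N = (-1 - 2)² = (-3)² = 9)
(N - 276)*(-41) - 17397 = (9 - 276)*(-41) - 17397 = -267*(-41) - 17397 = 10947 - 17397 = -6450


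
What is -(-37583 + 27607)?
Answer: 9976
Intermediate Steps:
-(-37583 + 27607) = -1*(-9976) = 9976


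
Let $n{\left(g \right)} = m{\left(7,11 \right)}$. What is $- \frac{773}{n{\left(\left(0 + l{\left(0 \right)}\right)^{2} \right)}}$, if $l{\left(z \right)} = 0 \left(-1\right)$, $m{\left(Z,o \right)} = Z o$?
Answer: $- \frac{773}{77} \approx -10.039$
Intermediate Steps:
$l{\left(z \right)} = 0$
$n{\left(g \right)} = 77$ ($n{\left(g \right)} = 7 \cdot 11 = 77$)
$- \frac{773}{n{\left(\left(0 + l{\left(0 \right)}\right)^{2} \right)}} = - \frac{773}{77}$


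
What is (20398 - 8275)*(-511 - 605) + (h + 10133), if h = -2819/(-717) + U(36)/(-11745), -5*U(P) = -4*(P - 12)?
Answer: -63248240776048/4678425 ≈ -1.3519e+7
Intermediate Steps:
U(P) = -48/5 + 4*P/5 (U(P) = -(-4)*(P - 12)/5 = -(-4)*(-12 + P)/5 = -(48 - 4*P)/5 = -48/5 + 4*P/5)
h = 18386327/4678425 (h = -2819/(-717) + (-48/5 + (4/5)*36)/(-11745) = -2819*(-1/717) + (-48/5 + 144/5)*(-1/11745) = 2819/717 + (96/5)*(-1/11745) = 2819/717 - 32/19575 = 18386327/4678425 ≈ 3.9300)
(20398 - 8275)*(-511 - 605) + (h + 10133) = (20398 - 8275)*(-511 - 605) + (18386327/4678425 + 10133) = 12123*(-1116) + 47424866852/4678425 = -13529268 + 47424866852/4678425 = -63248240776048/4678425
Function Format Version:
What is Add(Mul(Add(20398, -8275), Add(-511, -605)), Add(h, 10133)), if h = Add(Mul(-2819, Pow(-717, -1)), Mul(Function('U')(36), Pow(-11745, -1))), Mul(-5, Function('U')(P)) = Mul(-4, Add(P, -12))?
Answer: Rational(-63248240776048, 4678425) ≈ -1.3519e+7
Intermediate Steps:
Function('U')(P) = Add(Rational(-48, 5), Mul(Rational(4, 5), P)) (Function('U')(P) = Mul(Rational(-1, 5), Mul(-4, Add(P, -12))) = Mul(Rational(-1, 5), Mul(-4, Add(-12, P))) = Mul(Rational(-1, 5), Add(48, Mul(-4, P))) = Add(Rational(-48, 5), Mul(Rational(4, 5), P)))
h = Rational(18386327, 4678425) (h = Add(Mul(-2819, Pow(-717, -1)), Mul(Add(Rational(-48, 5), Mul(Rational(4, 5), 36)), Pow(-11745, -1))) = Add(Mul(-2819, Rational(-1, 717)), Mul(Add(Rational(-48, 5), Rational(144, 5)), Rational(-1, 11745))) = Add(Rational(2819, 717), Mul(Rational(96, 5), Rational(-1, 11745))) = Add(Rational(2819, 717), Rational(-32, 19575)) = Rational(18386327, 4678425) ≈ 3.9300)
Add(Mul(Add(20398, -8275), Add(-511, -605)), Add(h, 10133)) = Add(Mul(Add(20398, -8275), Add(-511, -605)), Add(Rational(18386327, 4678425), 10133)) = Add(Mul(12123, -1116), Rational(47424866852, 4678425)) = Add(-13529268, Rational(47424866852, 4678425)) = Rational(-63248240776048, 4678425)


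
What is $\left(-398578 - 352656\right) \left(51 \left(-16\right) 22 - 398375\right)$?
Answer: $312758997518$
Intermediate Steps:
$\left(-398578 - 352656\right) \left(51 \left(-16\right) 22 - 398375\right) = - 751234 \left(\left(-816\right) 22 - 398375\right) = - 751234 \left(-17952 - 398375\right) = \left(-751234\right) \left(-416327\right) = 312758997518$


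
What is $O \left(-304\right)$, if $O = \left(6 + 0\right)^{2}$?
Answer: $-10944$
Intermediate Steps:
$O = 36$ ($O = 6^{2} = 36$)
$O \left(-304\right) = 36 \left(-304\right) = -10944$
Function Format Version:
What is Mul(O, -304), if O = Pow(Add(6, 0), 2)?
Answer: -10944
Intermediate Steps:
O = 36 (O = Pow(6, 2) = 36)
Mul(O, -304) = Mul(36, -304) = -10944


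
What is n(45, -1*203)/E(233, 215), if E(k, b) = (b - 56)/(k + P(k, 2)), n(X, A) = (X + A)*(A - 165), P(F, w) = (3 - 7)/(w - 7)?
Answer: 67970336/795 ≈ 85497.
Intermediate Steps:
P(F, w) = -4/(-7 + w)
n(X, A) = (-165 + A)*(A + X) (n(X, A) = (A + X)*(-165 + A) = (-165 + A)*(A + X))
E(k, b) = (-56 + b)/(⅘ + k) (E(k, b) = (b - 56)/(k - 4/(-7 + 2)) = (-56 + b)/(k - 4/(-5)) = (-56 + b)/(k - 4*(-⅕)) = (-56 + b)/(k + ⅘) = (-56 + b)/(⅘ + k))
n(45, -1*203)/E(233, 215) = ((-1*203)² - (-165)*203 - 165*45 - 1*203*45)/((5*(-56 + 215)/(4 + 5*233))) = ((-203)² - 165*(-203) - 7425 - 203*45)/((5*159/(4 + 1165))) = (41209 + 33495 - 7425 - 9135)/((5*159/1169)) = 58144/((5*(1/1169)*159)) = 58144/(795/1169) = 58144*(1169/795) = 67970336/795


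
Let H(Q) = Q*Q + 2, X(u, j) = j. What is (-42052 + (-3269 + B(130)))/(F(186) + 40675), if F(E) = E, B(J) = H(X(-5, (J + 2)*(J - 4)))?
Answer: 276578105/40861 ≈ 6768.8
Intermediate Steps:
H(Q) = 2 + Q**2 (H(Q) = Q**2 + 2 = 2 + Q**2)
B(J) = 2 + (-4 + J)**2*(2 + J)**2 (B(J) = 2 + ((J + 2)*(J - 4))**2 = 2 + ((2 + J)*(-4 + J))**2 = 2 + ((-4 + J)*(2 + J))**2 = 2 + (-4 + J)**2*(2 + J)**2)
(-42052 + (-3269 + B(130)))/(F(186) + 40675) = (-42052 + (-3269 + (2 + (8 - 1*130**2 + 2*130)**2)))/(186 + 40675) = (-42052 + (-3269 + (2 + (8 - 1*16900 + 260)**2)))/40861 = (-42052 + (-3269 + (2 + (8 - 16900 + 260)**2)))*(1/40861) = (-42052 + (-3269 + (2 + (-16632)**2)))*(1/40861) = (-42052 + (-3269 + (2 + 276623424)))*(1/40861) = (-42052 + (-3269 + 276623426))*(1/40861) = (-42052 + 276620157)*(1/40861) = 276578105*(1/40861) = 276578105/40861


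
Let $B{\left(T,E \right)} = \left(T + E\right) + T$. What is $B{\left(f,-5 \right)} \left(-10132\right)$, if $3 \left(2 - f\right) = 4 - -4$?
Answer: $\frac{192508}{3} \approx 64169.0$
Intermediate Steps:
$f = - \frac{2}{3}$ ($f = 2 - \frac{4 - -4}{3} = 2 - \frac{4 + 4}{3} = 2 - \frac{8}{3} = - \frac{2}{3} \approx -0.66667$)
$B{\left(T,E \right)} = E + 2 T$ ($B{\left(T,E \right)} = \left(E + T\right) + T = E + 2 T$)
$B{\left(f,-5 \right)} \left(-10132\right) = \left(-5 + 2 \left(- \frac{2}{3}\right)\right) \left(-10132\right) = \left(-5 - \frac{4}{3}\right) \left(-10132\right) = \left(- \frac{19}{3}\right) \left(-10132\right) = \frac{192508}{3}$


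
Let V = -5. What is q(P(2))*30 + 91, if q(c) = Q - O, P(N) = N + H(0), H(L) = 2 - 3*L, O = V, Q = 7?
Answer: 451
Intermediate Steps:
O = -5
P(N) = 2 + N (P(N) = N + (2 - 3*0) = N + (2 + 0) = N + 2 = 2 + N)
q(c) = 12 (q(c) = 7 - 1*(-5) = 7 + 5 = 12)
q(P(2))*30 + 91 = 12*30 + 91 = 360 + 91 = 451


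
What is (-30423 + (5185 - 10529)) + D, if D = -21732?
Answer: -57499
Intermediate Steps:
(-30423 + (5185 - 10529)) + D = (-30423 + (5185 - 10529)) - 21732 = (-30423 - 5344) - 21732 = -35767 - 21732 = -57499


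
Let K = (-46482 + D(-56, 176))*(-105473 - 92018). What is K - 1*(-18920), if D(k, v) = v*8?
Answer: 8901728254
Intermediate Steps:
D(k, v) = 8*v
K = 8901709334 (K = (-46482 + 8*176)*(-105473 - 92018) = (-46482 + 1408)*(-197491) = -45074*(-197491) = 8901709334)
K - 1*(-18920) = 8901709334 - 1*(-18920) = 8901709334 + 18920 = 8901728254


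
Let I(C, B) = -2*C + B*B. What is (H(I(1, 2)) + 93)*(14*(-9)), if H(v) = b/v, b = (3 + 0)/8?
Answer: -93933/8 ≈ -11742.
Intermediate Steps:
b = 3/8 (b = 3*(⅛) = 3/8 ≈ 0.37500)
I(C, B) = B² - 2*C (I(C, B) = -2*C + B² = B² - 2*C)
H(v) = 3/(8*v)
(H(I(1, 2)) + 93)*(14*(-9)) = (3/(8*(2² - 2*1)) + 93)*(14*(-9)) = (3/(8*(4 - 2)) + 93)*(-126) = ((3/8)/2 + 93)*(-126) = ((3/8)*(½) + 93)*(-126) = (3/16 + 93)*(-126) = (1491/16)*(-126) = -93933/8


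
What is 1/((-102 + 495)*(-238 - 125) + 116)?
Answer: -1/142543 ≈ -7.0154e-6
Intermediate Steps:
1/((-102 + 495)*(-238 - 125) + 116) = 1/(393*(-363) + 116) = 1/(-142659 + 116) = 1/(-142543) = -1/142543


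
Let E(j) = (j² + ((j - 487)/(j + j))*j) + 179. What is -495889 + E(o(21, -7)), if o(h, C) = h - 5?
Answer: -991379/2 ≈ -4.9569e+5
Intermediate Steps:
o(h, C) = -5 + h
E(j) = -129/2 + j² + j/2 (E(j) = (j² + ((-487 + j)/((2*j)))*j) + 179 = (j² + ((-487 + j)*(1/(2*j)))*j) + 179 = (j² + ((-487 + j)/(2*j))*j) + 179 = (j² + (-487/2 + j/2)) + 179 = (-487/2 + j² + j/2) + 179 = -129/2 + j² + j/2)
-495889 + E(o(21, -7)) = -495889 + (-129/2 + (-5 + 21)² + (-5 + 21)/2) = -495889 + (-129/2 + 16² + (½)*16) = -495889 + (-129/2 + 256 + 8) = -495889 + 399/2 = -991379/2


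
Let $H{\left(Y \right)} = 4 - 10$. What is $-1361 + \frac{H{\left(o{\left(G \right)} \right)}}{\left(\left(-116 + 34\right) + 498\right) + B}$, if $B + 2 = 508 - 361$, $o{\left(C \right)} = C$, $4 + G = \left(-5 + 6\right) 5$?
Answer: $- \frac{254509}{187} \approx -1361.0$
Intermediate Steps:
$G = 1$ ($G = -4 + \left(-5 + 6\right) 5 = -4 + 1 \cdot 5 = -4 + 5 = 1$)
$H{\left(Y \right)} = -6$
$B = 145$ ($B = -2 + \left(508 - 361\right) = -2 + 147 = 145$)
$-1361 + \frac{H{\left(o{\left(G \right)} \right)}}{\left(\left(-116 + 34\right) + 498\right) + B} = -1361 - \frac{6}{\left(\left(-116 + 34\right) + 498\right) + 145} = -1361 - \frac{6}{\left(-82 + 498\right) + 145} = -1361 - \frac{6}{416 + 145} = -1361 - \frac{6}{561} = -1361 - \frac{2}{187} = - \frac{254509}{187}$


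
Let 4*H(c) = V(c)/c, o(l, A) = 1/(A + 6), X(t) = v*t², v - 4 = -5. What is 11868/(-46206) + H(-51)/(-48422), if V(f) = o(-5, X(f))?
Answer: -994183072231/3870679392360 ≈ -0.25685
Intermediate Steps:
v = -1 (v = 4 - 5 = -1)
X(t) = -t²
o(l, A) = 1/(6 + A)
V(f) = 1/(6 - f²)
H(c) = -1/(4*c*(-6 + c²)) (H(c) = ((-1/(-6 + c²))/c)/4 = (-1/(c*(-6 + c²)))/4 = -1/(4*c*(-6 + c²)))
11868/(-46206) + H(-51)/(-48422) = 11868/(-46206) - ¼/(-51*(-6 + (-51)²))/(-48422) = 11868*(-1/46206) - ¼*(-1/51)/(-6 + 2601)*(-1/48422) = -1978/7701 - ¼*(-1/51)/2595*(-1/48422) = -1978/7701 - ¼*(-1/51)*1/2595*(-1/48422) = -1978/7701 + (1/529380)*(-1/48422) = -1978/7701 - 1/25633638360 = -994183072231/3870679392360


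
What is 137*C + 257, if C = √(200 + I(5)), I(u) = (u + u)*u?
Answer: 257 + 685*√10 ≈ 2423.2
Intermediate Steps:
I(u) = 2*u² (I(u) = (2*u)*u = 2*u²)
C = 5*√10 (C = √(200 + 2*5²) = √(200 + 2*25) = √(200 + 50) = √250 = 5*√10 ≈ 15.811)
137*C + 257 = 137*(5*√10) + 257 = 685*√10 + 257 = 257 + 685*√10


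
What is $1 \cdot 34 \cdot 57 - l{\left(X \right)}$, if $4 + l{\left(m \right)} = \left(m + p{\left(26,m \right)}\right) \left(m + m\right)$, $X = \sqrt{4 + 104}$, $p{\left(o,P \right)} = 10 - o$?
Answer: $1726 + 192 \sqrt{3} \approx 2058.6$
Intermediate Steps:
$X = 6 \sqrt{3}$ ($X = \sqrt{108} = 6 \sqrt{3} \approx 10.392$)
$l{\left(m \right)} = -4 + 2 m \left(-16 + m\right)$ ($l{\left(m \right)} = -4 + \left(m + \left(10 - 26\right)\right) \left(m + m\right) = -4 + \left(m + \left(10 - 26\right)\right) 2 m = -4 + \left(m - 16\right) 2 m = -4 + \left(-16 + m\right) 2 m = -4 + 2 m \left(-16 + m\right)$)
$1 \cdot 34 \cdot 57 - l{\left(X \right)} = 1 \cdot 34 \cdot 57 - \left(-4 - 32 \cdot 6 \sqrt{3} + 2 \left(6 \sqrt{3}\right)^{2}\right) = 34 \cdot 57 - \left(-4 - 192 \sqrt{3} + 2 \cdot 108\right) = 1938 - \left(-4 - 192 \sqrt{3} + 216\right) = 1938 - \left(212 - 192 \sqrt{3}\right) = 1726 + 192 \sqrt{3}$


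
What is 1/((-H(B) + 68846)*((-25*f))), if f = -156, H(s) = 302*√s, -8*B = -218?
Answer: 34423/9237708493650 + 151*√109/18475416987300 ≈ 3.8117e-9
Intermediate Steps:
B = 109/4 (B = -⅛*(-218) = 109/4 ≈ 27.250)
1/((-H(B) + 68846)*((-25*f))) = 1/((-302*√(109/4) + 68846)*((-25*(-156)))) = 1/((-302*√109/2 + 68846)*3900) = (1/3900)/(-151*√109 + 68846) = (1/3900)/(68846 - 151*√109) = 1/(3900*(68846 - 151*√109))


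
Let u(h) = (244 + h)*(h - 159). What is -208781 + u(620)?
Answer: 189523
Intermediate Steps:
u(h) = (-159 + h)*(244 + h) (u(h) = (244 + h)*(-159 + h) = (-159 + h)*(244 + h))
-208781 + u(620) = -208781 + (-38796 + 620² + 85*620) = -208781 + (-38796 + 384400 + 52700) = -208781 + 398304 = 189523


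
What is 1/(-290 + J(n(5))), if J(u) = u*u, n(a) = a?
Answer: -1/265 ≈ -0.0037736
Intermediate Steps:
J(u) = u²
1/(-290 + J(n(5))) = 1/(-290 + 5²) = 1/(-290 + 25) = 1/(-265) = -1/265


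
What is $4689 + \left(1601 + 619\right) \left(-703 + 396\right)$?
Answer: $-676851$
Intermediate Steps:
$4689 + \left(1601 + 619\right) \left(-703 + 396\right) = 4689 + 2220 \left(-307\right) = 4689 - 681540 = -676851$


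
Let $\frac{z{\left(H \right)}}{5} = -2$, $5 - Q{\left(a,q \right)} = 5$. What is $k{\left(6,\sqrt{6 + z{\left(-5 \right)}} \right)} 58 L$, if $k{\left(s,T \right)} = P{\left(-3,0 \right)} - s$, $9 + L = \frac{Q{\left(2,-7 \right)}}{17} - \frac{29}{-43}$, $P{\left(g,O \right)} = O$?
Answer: $\frac{124584}{43} \approx 2897.3$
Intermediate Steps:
$Q{\left(a,q \right)} = 0$ ($Q{\left(a,q \right)} = 5 - 5 = 0$)
$z{\left(H \right)} = -10$ ($z{\left(H \right)} = 5 \left(-2\right) = -10$)
$L = - \frac{358}{43}$ ($L = -9 + \left(\frac{0}{17} - \frac{29}{-43}\right) = -9 + \left(0 \cdot \frac{1}{17} - - \frac{29}{43}\right) = -9 + \left(0 + \frac{29}{43}\right) = -9 + \frac{29}{43} = - \frac{358}{43} \approx -8.3256$)
$k{\left(s,T \right)} = - s$ ($k{\left(s,T \right)} = 0 - s = - s$)
$k{\left(6,\sqrt{6 + z{\left(-5 \right)}} \right)} 58 L = \left(-1\right) 6 \cdot 58 \left(- \frac{358}{43}\right) = \left(-6\right) 58 \left(- \frac{358}{43}\right) = \left(-348\right) \left(- \frac{358}{43}\right) = \frac{124584}{43}$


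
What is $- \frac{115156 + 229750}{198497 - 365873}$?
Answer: $\frac{172453}{83688} \approx 2.0607$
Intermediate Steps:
$- \frac{115156 + 229750}{198497 - 365873} = - \frac{344906}{-167376} = - \frac{344906 \left(-1\right)}{167376} = \left(-1\right) \left(- \frac{172453}{83688}\right) = \frac{172453}{83688}$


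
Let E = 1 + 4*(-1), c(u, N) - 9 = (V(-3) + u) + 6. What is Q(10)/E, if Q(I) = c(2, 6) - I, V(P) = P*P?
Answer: -16/3 ≈ -5.3333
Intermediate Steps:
V(P) = P**2
c(u, N) = 24 + u (c(u, N) = 9 + (((-3)**2 + u) + 6) = 9 + ((9 + u) + 6) = 9 + (15 + u) = 24 + u)
E = -3 (E = 1 - 4 = -3)
Q(I) = 26 - I (Q(I) = (24 + 2) - I = 26 - I)
Q(10)/E = (26 - 1*10)/(-3) = (26 - 10)*(-1/3) = 16*(-1/3) = -16/3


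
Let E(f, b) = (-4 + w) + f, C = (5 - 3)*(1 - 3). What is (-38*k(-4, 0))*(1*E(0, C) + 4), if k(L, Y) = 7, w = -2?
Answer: 532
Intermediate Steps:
C = -4 (C = 2*(-2) = -4)
E(f, b) = -6 + f (E(f, b) = (-4 - 2) + f = -6 + f)
(-38*k(-4, 0))*(1*E(0, C) + 4) = (-38*7)*(1*(-6 + 0) + 4) = -266*(1*(-6) + 4) = -266*(-6 + 4) = -266*(-2) = 532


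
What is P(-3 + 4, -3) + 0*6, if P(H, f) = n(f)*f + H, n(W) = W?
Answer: 10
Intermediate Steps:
P(H, f) = H + f² (P(H, f) = f*f + H = f² + H = H + f²)
P(-3 + 4, -3) + 0*6 = ((-3 + 4) + (-3)²) + 0*6 = (1 + 9) + 0 = 10 + 0 = 10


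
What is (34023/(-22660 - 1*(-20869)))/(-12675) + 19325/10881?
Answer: 1250899088/703728675 ≈ 1.7775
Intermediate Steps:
(34023/(-22660 - 1*(-20869)))/(-12675) + 19325/10881 = (34023/(-22660 + 20869))*(-1/12675) + 19325*(1/10881) = (34023/(-1791))*(-1/12675) + 19325/10881 = (34023*(-1/1791))*(-1/12675) + 19325/10881 = -11341/597*(-1/12675) + 19325/10881 = 11341/7566975 + 19325/10881 = 1250899088/703728675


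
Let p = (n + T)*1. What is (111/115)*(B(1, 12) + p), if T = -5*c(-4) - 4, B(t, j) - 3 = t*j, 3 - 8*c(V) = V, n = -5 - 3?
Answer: -1221/920 ≈ -1.3272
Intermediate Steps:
n = -8
c(V) = 3/8 - V/8
B(t, j) = 3 + j*t (B(t, j) = 3 + t*j = 3 + j*t)
T = -67/8 (T = -5*(3/8 - ⅛*(-4)) - 4 = -5*(3/8 + ½) - 4 = -5*7/8 - 4 = -35/8 - 4 = -67/8 ≈ -8.3750)
p = -131/8 (p = (-8 - 67/8)*1 = -131/8*1 = -131/8 ≈ -16.375)
(111/115)*(B(1, 12) + p) = (111/115)*((3 + 12*1) - 131/8) = (111*(1/115))*((3 + 12) - 131/8) = 111*(15 - 131/8)/115 = (111/115)*(-11/8) = -1221/920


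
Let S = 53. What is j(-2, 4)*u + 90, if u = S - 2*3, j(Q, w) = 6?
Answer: 372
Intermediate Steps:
u = 47 (u = 53 - 2*3 = 53 - 1*6 = 53 - 6 = 47)
j(-2, 4)*u + 90 = 6*47 + 90 = 282 + 90 = 372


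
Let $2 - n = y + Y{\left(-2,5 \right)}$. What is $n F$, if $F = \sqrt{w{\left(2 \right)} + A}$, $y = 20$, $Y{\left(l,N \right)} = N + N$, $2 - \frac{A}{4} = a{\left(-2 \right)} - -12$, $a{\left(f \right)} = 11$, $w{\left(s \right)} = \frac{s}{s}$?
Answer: $- 28 i \sqrt{83} \approx - 255.09 i$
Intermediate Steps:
$w{\left(s \right)} = 1$
$A = -84$ ($A = 8 - 4 \left(11 - -12\right) = 8 - 4 \left(11 + 12\right) = 8 - 92 = -84$)
$Y{\left(l,N \right)} = 2 N$
$F = i \sqrt{83}$ ($F = \sqrt{1 - 84} = \sqrt{-83} = i \sqrt{83} \approx 9.1104 i$)
$n = -28$ ($n = 2 - \left(20 + 2 \cdot 5\right) = 2 - \left(20 + 10\right) = 2 - 30 = -28$)
$n F = - 28 i \sqrt{83}$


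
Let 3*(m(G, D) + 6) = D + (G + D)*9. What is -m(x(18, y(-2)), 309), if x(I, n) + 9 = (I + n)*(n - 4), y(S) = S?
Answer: -709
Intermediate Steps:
x(I, n) = -9 + (-4 + n)*(I + n) (x(I, n) = -9 + (I + n)*(n - 4) = -9 + (I + n)*(-4 + n) = -9 + (-4 + n)*(I + n))
m(G, D) = -6 + 3*G + 10*D/3 (m(G, D) = -6 + (D + (G + D)*9)/3 = -6 + (D + (D + G)*9)/3 = -6 + (D + (9*D + 9*G))/3 = -6 + (9*G + 10*D)/3 = -6 + (3*G + 10*D/3) = -6 + 3*G + 10*D/3)
-m(x(18, y(-2)), 309) = -(-6 + 3*(-9 + (-2)² - 4*18 - 4*(-2) + 18*(-2)) + (10/3)*309) = -(-6 + 3*(-9 + 4 - 72 + 8 - 36) + 1030) = -(-6 + 3*(-105) + 1030) = -(-6 - 315 + 1030) = -1*709 = -709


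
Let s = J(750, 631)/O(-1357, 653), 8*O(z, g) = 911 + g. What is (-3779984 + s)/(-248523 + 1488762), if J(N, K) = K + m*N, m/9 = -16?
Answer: -492729494/161644483 ≈ -3.0482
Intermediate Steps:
m = -144 (m = 9*(-16) = -144)
J(N, K) = K - 144*N
O(z, g) = 911/8 + g/8 (O(z, g) = (911 + g)/8 = 911/8 + g/8)
s = -214738/391 (s = (631 - 144*750)/(911/8 + (1/8)*653) = (631 - 108000)/(911/8 + 653/8) = -107369/391/2 = -107369*2/391 = -214738/391 ≈ -549.20)
(-3779984 + s)/(-248523 + 1488762) = (-3779984 - 214738/391)/(-248523 + 1488762) = -1478188482/391/1240239 = -1478188482/391*1/1240239 = -492729494/161644483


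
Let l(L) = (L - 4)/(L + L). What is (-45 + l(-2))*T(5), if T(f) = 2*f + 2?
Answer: -522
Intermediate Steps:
l(L) = (-4 + L)/(2*L) (l(L) = (-4 + L)/((2*L)) = (-4 + L)*(1/(2*L)) = (-4 + L)/(2*L))
T(f) = 2 + 2*f
(-45 + l(-2))*T(5) = (-45 + (½)*(-4 - 2)/(-2))*(2 + 2*5) = (-45 + (½)*(-½)*(-6))*(2 + 10) = (-45 + 3/2)*12 = -87/2*12 = -522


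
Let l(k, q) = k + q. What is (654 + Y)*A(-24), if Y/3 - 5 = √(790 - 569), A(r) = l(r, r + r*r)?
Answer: 353232 + 1584*√221 ≈ 3.7678e+5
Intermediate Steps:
A(r) = r² + 2*r (A(r) = r + (r + r*r) = r + (r + r²) = r² + 2*r)
Y = 15 + 3*√221 (Y = 15 + 3*√(790 - 569) = 15 + 3*√221 ≈ 59.598)
(654 + Y)*A(-24) = (654 + (15 + 3*√221))*(-24*(2 - 24)) = (669 + 3*√221)*(-24*(-22)) = (669 + 3*√221)*528 = 353232 + 1584*√221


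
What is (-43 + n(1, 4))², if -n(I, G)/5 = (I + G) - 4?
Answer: 2304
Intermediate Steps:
n(I, G) = 20 - 5*G - 5*I (n(I, G) = -5*((I + G) - 4) = -5*((G + I) - 4) = -5*(-4 + G + I) = 20 - 5*G - 5*I)
(-43 + n(1, 4))² = (-43 + (20 - 5*4 - 5*1))² = (-43 + (20 - 20 - 5))² = (-43 - 5)² = (-48)² = 2304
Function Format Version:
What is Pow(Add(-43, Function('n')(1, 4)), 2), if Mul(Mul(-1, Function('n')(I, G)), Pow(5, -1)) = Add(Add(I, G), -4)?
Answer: 2304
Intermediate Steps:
Function('n')(I, G) = Add(20, Mul(-5, G), Mul(-5, I)) (Function('n')(I, G) = Mul(-5, Add(Add(I, G), -4)) = Mul(-5, Add(Add(G, I), -4)) = Mul(-5, Add(-4, G, I)) = Add(20, Mul(-5, G), Mul(-5, I)))
Pow(Add(-43, Function('n')(1, 4)), 2) = Pow(Add(-43, Add(20, Mul(-5, 4), Mul(-5, 1))), 2) = Pow(Add(-43, Add(20, -20, -5)), 2) = Pow(Add(-43, -5), 2) = Pow(-48, 2) = 2304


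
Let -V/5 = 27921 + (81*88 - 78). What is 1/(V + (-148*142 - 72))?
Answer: -1/195943 ≈ -5.1035e-6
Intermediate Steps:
V = -174855 (V = -5*(27921 + (81*88 - 78)) = -5*(27921 + (7128 - 78)) = -5*(27921 + 7050) = -5*34971 = -174855)
1/(V + (-148*142 - 72)) = 1/(-174855 + (-148*142 - 72)) = 1/(-174855 + (-21016 - 72)) = 1/(-174855 - 21088) = 1/(-195943) = -1/195943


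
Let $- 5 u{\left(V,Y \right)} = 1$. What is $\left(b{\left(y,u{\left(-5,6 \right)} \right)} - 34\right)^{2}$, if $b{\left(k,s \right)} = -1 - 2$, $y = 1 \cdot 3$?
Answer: $1369$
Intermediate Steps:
$u{\left(V,Y \right)} = - \frac{1}{5}$ ($u{\left(V,Y \right)} = \left(- \frac{1}{5}\right) 1 = - \frac{1}{5}$)
$y = 3$
$b{\left(k,s \right)} = -3$
$\left(b{\left(y,u{\left(-5,6 \right)} \right)} - 34\right)^{2} = \left(-3 - 34\right)^{2} = \left(-37\right)^{2} = 1369$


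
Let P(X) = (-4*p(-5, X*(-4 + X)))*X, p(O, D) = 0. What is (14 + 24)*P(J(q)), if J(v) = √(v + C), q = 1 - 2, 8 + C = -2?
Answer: 0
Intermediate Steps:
C = -10 (C = -8 - 2 = -10)
q = -1
J(v) = √(-10 + v) (J(v) = √(v - 10) = √(-10 + v))
P(X) = 0 (P(X) = (-4*0)*X = 0*X = 0)
(14 + 24)*P(J(q)) = (14 + 24)*0 = 38*0 = 0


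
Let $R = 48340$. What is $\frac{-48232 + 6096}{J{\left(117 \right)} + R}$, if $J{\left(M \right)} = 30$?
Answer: $- \frac{21068}{24185} \approx -0.87112$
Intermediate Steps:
$\frac{-48232 + 6096}{J{\left(117 \right)} + R} = \frac{-48232 + 6096}{30 + 48340} = - \frac{42136}{48370} = \left(-42136\right) \frac{1}{48370} = - \frac{21068}{24185}$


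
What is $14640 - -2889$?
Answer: $17529$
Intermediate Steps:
$14640 - -2889 = 14640 + 2889 = 17529$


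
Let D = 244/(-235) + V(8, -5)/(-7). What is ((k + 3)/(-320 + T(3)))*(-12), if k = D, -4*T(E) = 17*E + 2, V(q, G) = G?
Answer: 6816/70735 ≈ 0.096360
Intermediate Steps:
T(E) = -½ - 17*E/4 (T(E) = -(17*E + 2)/4 = -(2 + 17*E)/4 = -½ - 17*E/4)
D = -533/1645 (D = 244/(-235) - 5/(-7) = 244*(-1/235) - 5*(-⅐) = -244/235 + 5/7 = -533/1645 ≈ -0.32401)
k = -533/1645 ≈ -0.32401
((k + 3)/(-320 + T(3)))*(-12) = ((-533/1645 + 3)/(-320 + (-½ - 17/4*3)))*(-12) = (4402/(1645*(-320 + (-½ - 51/4))))*(-12) = (4402/(1645*(-320 - 53/4)))*(-12) = (4402/(1645*(-1333/4)))*(-12) = ((4402/1645)*(-4/1333))*(-12) = -568/70735*(-12) = 6816/70735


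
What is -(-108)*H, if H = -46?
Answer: -4968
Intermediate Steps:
-(-108)*H = -(-108)*(-46) = -1*4968 = -4968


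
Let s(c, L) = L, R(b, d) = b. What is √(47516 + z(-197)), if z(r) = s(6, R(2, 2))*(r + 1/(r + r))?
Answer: √1828757501/197 ≈ 217.08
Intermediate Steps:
z(r) = 1/r + 2*r (z(r) = 2*(r + 1/(r + r)) = 2*(r + 1/(2*r)) = 1/r + 2*r)
√(47516 + z(-197)) = √(47516 + (1/(-197) + 2*(-197))) = √(47516 + (-1/197 - 394)) = √(47516 - 77619/197) = √(9283033/197) = √1828757501/197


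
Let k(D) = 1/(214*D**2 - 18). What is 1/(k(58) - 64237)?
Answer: -719878/46242803085 ≈ -1.5567e-5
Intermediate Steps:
k(D) = 1/(-18 + 214*D**2)
1/(k(58) - 64237) = 1/(1/(2*(-9 + 107*58**2)) - 64237) = 1/(1/(2*(-9 + 107*3364)) - 64237) = 1/(1/(2*(-9 + 359948)) - 64237) = 1/((1/2)/359939 - 64237) = 1/((1/2)*(1/359939) - 64237) = 1/(1/719878 - 64237) = 1/(-46242803085/719878) = -719878/46242803085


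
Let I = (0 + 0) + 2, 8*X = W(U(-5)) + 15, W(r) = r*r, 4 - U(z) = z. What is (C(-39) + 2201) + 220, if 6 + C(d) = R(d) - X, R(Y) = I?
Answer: 2405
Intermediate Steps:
U(z) = 4 - z
W(r) = r²
X = 12 (X = ((4 - 1*(-5))² + 15)/8 = ((4 + 5)² + 15)/8 = (9² + 15)/8 = (81 + 15)/8 = (⅛)*96 = 12)
I = 2 (I = 0 + 2 = 2)
R(Y) = 2
C(d) = -16 (C(d) = -6 + (2 - 1*12) = -6 + (2 - 12) = -6 - 10 = -16)
(C(-39) + 2201) + 220 = (-16 + 2201) + 220 = 2185 + 220 = 2405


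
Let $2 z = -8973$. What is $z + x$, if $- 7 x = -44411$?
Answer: $\frac{26011}{14} \approx 1857.9$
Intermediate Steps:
$z = - \frac{8973}{2}$ ($z = \frac{1}{2} \left(-8973\right) = - \frac{8973}{2} \approx -4486.5$)
$x = \frac{44411}{7}$ ($x = \left(- \frac{1}{7}\right) \left(-44411\right) = \frac{44411}{7} \approx 6344.4$)
$z + x = - \frac{8973}{2} + \frac{44411}{7} = \frac{26011}{14}$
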